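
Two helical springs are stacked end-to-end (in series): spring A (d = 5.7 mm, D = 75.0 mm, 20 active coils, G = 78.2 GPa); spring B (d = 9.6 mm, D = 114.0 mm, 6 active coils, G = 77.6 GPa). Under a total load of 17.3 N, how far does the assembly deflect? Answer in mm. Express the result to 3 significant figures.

k_A = Gd⁴/(8D³N_a) = (78.2×10³)(5.7⁴)/(8·75.0³·20) = 1.2229 N/mm
k_B = Gd⁴/(8D³N_a) = (77.6×10³)(9.6⁴)/(8·114.0³·6) = 9.2681 N/mm
Series: 1/k_eq = 1/1.2229 + 1/9.2681 = 0.9256; k_eq = 1.0804 N/mm
δ = F/k_eq = 17.3/1.0804 = 16.013 mm

16.0 mm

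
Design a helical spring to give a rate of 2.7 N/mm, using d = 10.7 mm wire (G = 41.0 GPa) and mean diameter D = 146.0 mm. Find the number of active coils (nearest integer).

8

N_a = Gd⁴/(8D³k) = (41.0×10³ × 10.7⁴)/(8 × 146.0³ × 2.7)
    = 5.37426e+08 / 6.72221e+07 = 7.995 → 8 coils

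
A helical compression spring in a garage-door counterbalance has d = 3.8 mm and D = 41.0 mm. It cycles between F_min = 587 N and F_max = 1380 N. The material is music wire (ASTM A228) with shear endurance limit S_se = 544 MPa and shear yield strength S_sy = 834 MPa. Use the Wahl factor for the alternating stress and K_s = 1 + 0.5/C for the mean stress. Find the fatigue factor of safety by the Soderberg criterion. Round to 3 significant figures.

C = D/d = 41.0/3.8 = 10.7895; K_W = (4C−1)/(4C−4)+0.615/C = 1.1336; K_s = 1+0.5/C = 1.0463
F_a = (F_max−F_min)/2 = 396.5 N; F_m = (F_max+F_min)/2 = 983.5 N
τ_a = K_W·8F_aD/(πd³) = 1.1336 × 754.43 = 855.23 MPa
τ_m = K_s·8F_mD/(πd³) = 1.0463 × 1871.3 = 1958 MPa
Soderberg: 1/n_f = τ_a/S_se + τ_m/S_sy = 855.23/544 + 1958/834 = 1.57211 + 2.34777 = 3.9199
n_f = 1/3.9199 = 0.2551

0.255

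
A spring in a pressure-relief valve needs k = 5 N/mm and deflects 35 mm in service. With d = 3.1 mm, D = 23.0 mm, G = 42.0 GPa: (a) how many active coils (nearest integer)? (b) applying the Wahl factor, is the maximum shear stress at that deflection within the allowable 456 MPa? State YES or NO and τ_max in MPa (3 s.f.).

N_a = Gd⁴/(8D³k) = (42.0×10³)(3.1⁴)/(8·23.0³·5) = 7.97 → N_a = 8
Actual rate k = Gd⁴/(8D³·8) = 4.9812 N/mm
Working load F = kδ = 4.9812·35 = 174.34 N
C = 23.0/3.1 = 7.4194; K_W = (4C−1)/(4C−4)+0.615/C = 1.1997
τ_max = K_W·8FD/(πd³) = 1.1997·342.75 = 411.21 MPa
τ_max ≤ 456 MPa → acceptable

(a) 8 coils; (b) YES, τ_max = 411 MPa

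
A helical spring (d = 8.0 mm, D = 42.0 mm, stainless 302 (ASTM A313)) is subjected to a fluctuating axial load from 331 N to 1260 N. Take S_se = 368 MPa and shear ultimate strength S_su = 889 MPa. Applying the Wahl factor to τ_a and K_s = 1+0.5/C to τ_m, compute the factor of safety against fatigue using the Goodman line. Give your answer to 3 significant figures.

1.83

C = D/d = 42.0/8.0 = 5.2500; K_W = (4C−1)/(4C−4)+0.615/C = 1.2936; K_s = 1+0.5/C = 1.0952
F_a = (F_max−F_min)/2 = 464.5 N; F_m = (F_max+F_min)/2 = 795.5 N
τ_a = K_W·8F_aD/(πd³) = 1.2936 × 97.03 = 125.52 MPa
τ_m = K_s·8F_mD/(πd³) = 1.0952 × 166.17 = 182 MPa
Goodman: 1/n_f = τ_a/S_se + τ_m/S_su = 125.52/368 + 182/889 = 0.34108 + 0.20472 = 0.54581
n_f = 1/0.54581 = 1.832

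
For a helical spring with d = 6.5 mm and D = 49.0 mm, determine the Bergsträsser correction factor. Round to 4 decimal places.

C = D/d = 49.0/6.5 = 7.5385
K_B = (4C+2)/(4C−3) = 32.154/27.154 = 1.1841

1.1841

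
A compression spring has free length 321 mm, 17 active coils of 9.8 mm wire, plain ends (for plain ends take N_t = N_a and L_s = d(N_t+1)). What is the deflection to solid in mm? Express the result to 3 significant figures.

N_t = 17; L_s = 9.8·18 = 176.4 mm
δ_solid = L₀ − L_s = 321 − 176.4 = 144.6 mm

145 mm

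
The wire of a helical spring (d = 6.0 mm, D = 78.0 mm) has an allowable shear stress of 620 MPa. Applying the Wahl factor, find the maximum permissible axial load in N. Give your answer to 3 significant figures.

608 N

C = D/d = 78.0/6.0 = 13.0000
K_W = (4C−1)/(4C−4) + 0.615/C = 51.000/48.000 + 0.0473 = 1.1098
τ_max = K·8FD/(πd³) → F_max = τ_allow·πd³/(8DK)
F_max = 620·π·6.0³/(8·78.0·1.1098) = 4.2072e+05/692.52 = 607.52 N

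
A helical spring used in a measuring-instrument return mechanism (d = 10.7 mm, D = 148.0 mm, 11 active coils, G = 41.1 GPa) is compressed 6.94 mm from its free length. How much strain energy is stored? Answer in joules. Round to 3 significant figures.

0.0455 J

k = Gd⁴/(8D³N_a) = (41.1×10³)(10.7⁴)/(8·148.0³·11) = 1.8885 N/mm
U = ½kδ² = 0.5 × 1.8885 × 6.94² = 45.478 N·mm = 0.045478 J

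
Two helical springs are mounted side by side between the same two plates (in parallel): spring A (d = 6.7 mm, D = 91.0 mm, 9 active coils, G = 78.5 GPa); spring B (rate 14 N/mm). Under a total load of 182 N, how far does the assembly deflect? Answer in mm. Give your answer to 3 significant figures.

k_A = Gd⁴/(8D³N_a) = (78.5×10³)(6.7⁴)/(8·91.0³·9) = 2.9155 N/mm
Parallel: k_eq = 2.9155 + 14 = 16.915 N/mm
δ = F/k_eq = 182/16.915 = 10.759 mm

10.8 mm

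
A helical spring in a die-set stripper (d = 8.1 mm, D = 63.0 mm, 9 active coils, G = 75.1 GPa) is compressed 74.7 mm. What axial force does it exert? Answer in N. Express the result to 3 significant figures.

k = Gd⁴/(8D³N_a) = (75.1×10³)(8.1⁴)/(8·63.0³·9) = 17.957 N/mm
F = k·δ = 17.957 × 74.7 = 1341.4 N

1340 N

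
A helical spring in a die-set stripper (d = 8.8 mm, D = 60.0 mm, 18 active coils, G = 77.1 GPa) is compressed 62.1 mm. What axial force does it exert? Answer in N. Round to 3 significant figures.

k = Gd⁴/(8D³N_a) = (77.1×10³)(8.8⁴)/(8·60.0³·18) = 14.865 N/mm
F = k·δ = 14.865 × 62.1 = 923.12 N

923 N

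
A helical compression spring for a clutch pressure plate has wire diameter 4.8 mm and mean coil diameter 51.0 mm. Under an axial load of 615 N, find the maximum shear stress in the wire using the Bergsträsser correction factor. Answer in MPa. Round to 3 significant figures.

814 MPa

Spring index C = D/d = 51.0/4.8 = 10.6250
K_B = (4C+2)/(4C−3) = 44.500/39.500 = 1.1266
τ₀ = 8FD/(πd³) = 8·615·51.0/(π·4.8³) = 250920/347.44 = 722.21 MPa
τ_max = K·τ₀ = 1.1266 × 722.21 = 813.63 MPa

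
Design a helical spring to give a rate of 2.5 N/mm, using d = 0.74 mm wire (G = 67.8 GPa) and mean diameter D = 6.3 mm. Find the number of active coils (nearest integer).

4

N_a = Gd⁴/(8D³k) = (67.8×10³ × 0.74⁴)/(8 × 6.3³ × 2.5)
    = 20330.9 / 5000.94 = 4.065 → 4 coils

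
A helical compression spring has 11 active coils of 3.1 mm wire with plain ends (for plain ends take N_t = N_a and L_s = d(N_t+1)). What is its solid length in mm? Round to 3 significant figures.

plain ends: N_t = N_a = 11
L_s = d·(N_t+1) = 3.1 × 12 = 37.2 mm

37.2 mm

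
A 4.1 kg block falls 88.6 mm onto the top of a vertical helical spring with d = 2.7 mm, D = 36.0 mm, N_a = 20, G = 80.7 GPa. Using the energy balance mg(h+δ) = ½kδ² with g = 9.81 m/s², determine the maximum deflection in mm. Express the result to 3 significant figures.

k = Gd⁴/(8D³N_a) = (80.7×10³)(2.7⁴)/(8·36.0³·20) = 0.57451 N/mm
W = mg = 4.1 × 9.81 = 40.221 N
½kδ² − Wδ − Wh = 0 → δ = (W + √(W² + 2kWh))/k
δ = (40.221 + √(1617.7 + 4094.66))/0.57451 = (40.221 + 75.58)/0.57451 = 201.56 mm

202 mm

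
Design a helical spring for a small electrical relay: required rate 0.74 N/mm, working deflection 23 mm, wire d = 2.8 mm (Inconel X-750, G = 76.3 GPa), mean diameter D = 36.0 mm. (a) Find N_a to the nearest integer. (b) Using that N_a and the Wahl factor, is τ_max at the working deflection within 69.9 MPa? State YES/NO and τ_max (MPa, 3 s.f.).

N_a = Gd⁴/(8D³k) = (76.3×10³)(2.8⁴)/(8·36.0³·0.74) = 16.98 → N_a = 17
Actual rate k = Gd⁴/(8D³·17) = 0.73911 N/mm
Working load F = kδ = 0.73911·23 = 17 N
C = 36.0/2.8 = 12.8571; K_W = (4C−1)/(4C−4)+0.615/C = 1.1111
τ_max = K_W·8FD/(πd³) = 1.1111·70.992 = 78.878 MPa
τ_max > 69.9 MPa → exceeds allowable

(a) 17 coils; (b) NO, τ_max = 78.9 MPa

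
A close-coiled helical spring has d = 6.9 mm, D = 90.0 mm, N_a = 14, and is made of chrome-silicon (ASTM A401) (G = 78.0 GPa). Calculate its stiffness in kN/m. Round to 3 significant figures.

2.17 kN/m

k = Gd⁴/(8D³N_a) = (78.0×10³ × 6.9⁴) / (8 × 90.0³ × 14)
  = 1.76804e+08 / 8.1648e+07 = 2.1654 N/mm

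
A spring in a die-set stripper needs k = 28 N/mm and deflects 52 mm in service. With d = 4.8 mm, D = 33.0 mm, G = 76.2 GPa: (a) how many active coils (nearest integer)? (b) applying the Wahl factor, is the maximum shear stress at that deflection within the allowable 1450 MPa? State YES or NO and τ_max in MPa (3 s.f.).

N_a = Gd⁴/(8D³k) = (76.2×10³)(4.8⁴)/(8·33.0³·28) = 5.025 → N_a = 5
Actual rate k = Gd⁴/(8D³·5) = 28.14 N/mm
Working load F = kδ = 28.14·52 = 1463.3 N
C = 33.0/4.8 = 6.8750; K_W = (4C−1)/(4C−4)+0.615/C = 1.2171
τ_max = K_W·8FD/(πd³) = 1.2171·1111.9 = 1353.3 MPa
τ_max ≤ 1450 MPa → acceptable

(a) 5 coils; (b) YES, τ_max = 1350 MPa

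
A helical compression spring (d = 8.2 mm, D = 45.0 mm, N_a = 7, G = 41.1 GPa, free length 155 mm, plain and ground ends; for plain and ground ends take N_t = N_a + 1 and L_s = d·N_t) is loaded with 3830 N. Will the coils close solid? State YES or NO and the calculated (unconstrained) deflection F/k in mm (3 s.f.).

k = Gd⁴/(8D³N_a) = (41.1×10³)(8.2⁴)/(8·45.0³·7) = 36.414 N/mm
N_t = 8; L_s = 8.2·8 = 65.6 mm; δ_solid = L₀ − L_s = 155 − 65.6 = 89.4 mm
δ = F/k = 3830/36.414 = 105.18 mm
δ ≥ δ_solid → spring goes solid

YES, δ = 105 mm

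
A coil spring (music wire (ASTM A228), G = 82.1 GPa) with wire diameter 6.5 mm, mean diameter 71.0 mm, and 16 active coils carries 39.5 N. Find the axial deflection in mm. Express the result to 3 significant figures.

12.3 mm

k = Gd⁴/(8D³N_a) = (82.1×10³)(6.5⁴)/(8·71.0³·16) = 3.199 N/mm
δ = F/k = 39.5 / 3.199 = 12.348 mm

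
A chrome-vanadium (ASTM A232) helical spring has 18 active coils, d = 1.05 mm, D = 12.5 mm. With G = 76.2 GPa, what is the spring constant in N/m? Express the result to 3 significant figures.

k = Gd⁴/(8D³N_a) = (76.2×10³ × 1.05⁴) / (8 × 12.5³ × 18)
  = 92621.6 / 281250 = 0.32932 N/mm = 329.32 N/m

329 N/m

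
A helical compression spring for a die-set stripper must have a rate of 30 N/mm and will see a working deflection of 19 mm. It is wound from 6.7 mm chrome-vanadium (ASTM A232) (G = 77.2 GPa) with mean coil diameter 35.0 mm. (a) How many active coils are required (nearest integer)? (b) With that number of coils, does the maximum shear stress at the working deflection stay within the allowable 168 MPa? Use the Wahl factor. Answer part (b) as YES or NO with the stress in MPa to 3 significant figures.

N_a = Gd⁴/(8D³k) = (77.2×10³)(6.7⁴)/(8·35.0³·30) = 15.12 → N_a = 15
Actual rate k = Gd⁴/(8D³·15) = 30.236 N/mm
Working load F = kδ = 30.236·19 = 574.49 N
C = 35.0/6.7 = 5.2239; K_W = (4C−1)/(4C−4)+0.615/C = 1.2953
τ_max = K_W·8FD/(πd³) = 1.2953·170.24 = 220.51 MPa
τ_max > 168 MPa → exceeds allowable

(a) 15 coils; (b) NO, τ_max = 221 MPa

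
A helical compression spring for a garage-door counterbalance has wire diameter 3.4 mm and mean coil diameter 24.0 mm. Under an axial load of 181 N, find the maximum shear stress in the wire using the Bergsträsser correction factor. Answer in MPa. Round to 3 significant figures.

Spring index C = D/d = 24.0/3.4 = 7.0588
K_B = (4C+2)/(4C−3) = 30.235/25.235 = 1.1981
τ₀ = 8FD/(πd³) = 8·181·24.0/(π·3.4³) = 34752/123.48 = 281.44 MPa
τ_max = K·τ₀ = 1.1981 × 281.44 = 337.21 MPa

337 MPa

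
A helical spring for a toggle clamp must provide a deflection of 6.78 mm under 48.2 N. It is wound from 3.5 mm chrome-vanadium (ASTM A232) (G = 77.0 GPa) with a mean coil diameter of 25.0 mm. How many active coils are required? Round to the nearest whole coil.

13

Required rate k = F/δ = 48.2/6.78 = 7.1091 N/mm
N_a = Gd⁴/(8D³k) = (77.0×10³ × 3.5⁴)/(8 × 25.0³ × 7.1091)
    = 1.15548e+07 / 888643 = 13 → 13 coils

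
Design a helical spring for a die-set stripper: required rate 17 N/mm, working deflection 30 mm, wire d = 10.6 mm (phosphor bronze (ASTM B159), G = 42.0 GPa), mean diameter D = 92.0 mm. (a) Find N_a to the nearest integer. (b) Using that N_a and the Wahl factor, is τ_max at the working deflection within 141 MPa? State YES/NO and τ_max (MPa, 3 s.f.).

(a) 5 coils; (b) YES, τ_max = 117 MPa

N_a = Gd⁴/(8D³k) = (42.0×10³)(10.6⁴)/(8·92.0³·17) = 5.007 → N_a = 5
Actual rate k = Gd⁴/(8D³·5) = 17.024 N/mm
Working load F = kδ = 17.024·30 = 510.71 N
C = 92.0/10.6 = 8.6792; K_W = (4C−1)/(4C−4)+0.615/C = 1.1685
τ_max = K_W·8FD/(πd³) = 1.1685·100.46 = 117.39 MPa
τ_max ≤ 141 MPa → acceptable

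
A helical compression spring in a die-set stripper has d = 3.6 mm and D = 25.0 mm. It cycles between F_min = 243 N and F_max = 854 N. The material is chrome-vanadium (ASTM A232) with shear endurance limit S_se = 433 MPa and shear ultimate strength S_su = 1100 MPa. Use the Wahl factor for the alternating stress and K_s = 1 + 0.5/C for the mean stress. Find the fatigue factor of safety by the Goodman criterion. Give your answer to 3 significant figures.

C = D/d = 25.0/3.6 = 6.9444; K_W = (4C−1)/(4C−4)+0.615/C = 1.2147; K_s = 1+0.5/C = 1.0720
F_a = (F_max−F_min)/2 = 305.5 N; F_m = (F_max+F_min)/2 = 548.5 N
τ_a = K_W·8F_aD/(πd³) = 1.2147 × 416.85 = 506.36 MPa
τ_m = K_s·8F_mD/(πd³) = 1.0720 × 748.43 = 802.31 MPa
Goodman: 1/n_f = τ_a/S_se + τ_m/S_su = 506.36/433 + 802.31/1100 = 1.16943 + 0.72938 = 1.8988
n_f = 1/1.8988 = 0.5266

0.527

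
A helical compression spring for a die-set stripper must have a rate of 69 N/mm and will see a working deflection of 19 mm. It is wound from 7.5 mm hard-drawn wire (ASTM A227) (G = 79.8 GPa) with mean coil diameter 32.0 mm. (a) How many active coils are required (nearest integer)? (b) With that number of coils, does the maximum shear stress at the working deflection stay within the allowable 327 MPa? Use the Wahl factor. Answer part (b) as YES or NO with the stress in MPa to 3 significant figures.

(a) 14 coils; (b) NO, τ_max = 347 MPa

N_a = Gd⁴/(8D³k) = (79.8×10³)(7.5⁴)/(8·32.0³·69) = 13.96 → N_a = 14
Actual rate k = Gd⁴/(8D³·14) = 68.799 N/mm
Working load F = kδ = 68.799·19 = 1307.2 N
C = 32.0/7.5 = 4.2667; K_W = (4C−1)/(4C−4)+0.615/C = 1.3737
τ_max = K_W·8FD/(πd³) = 1.3737·252.49 = 346.85 MPa
τ_max > 327 MPa → exceeds allowable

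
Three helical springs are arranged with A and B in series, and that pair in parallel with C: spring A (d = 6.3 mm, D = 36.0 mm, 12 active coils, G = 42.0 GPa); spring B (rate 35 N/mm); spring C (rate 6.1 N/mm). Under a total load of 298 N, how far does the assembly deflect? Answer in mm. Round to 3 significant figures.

18.1 mm

k_A = Gd⁴/(8D³N_a) = (42.0×10³)(6.3⁴)/(8·36.0³·12) = 14.772 N/mm
Springs A,B series: k_AB = 1/(1/14.772+1/35) = 10.388 N/mm; parallel with C: k_eq = 10.388+6.1 = 16.488 N/mm
δ = F/k_eq = 298/16.488 = 18.074 mm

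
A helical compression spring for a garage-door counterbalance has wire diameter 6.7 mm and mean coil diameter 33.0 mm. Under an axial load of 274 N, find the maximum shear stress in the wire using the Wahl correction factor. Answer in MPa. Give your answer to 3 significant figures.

101 MPa

Spring index C = D/d = 33.0/6.7 = 4.9254
K_W = (4C−1)/(4C−4) + 0.615/C = 18.701/15.701 + 0.1249 = 1.3159
τ₀ = 8FD/(πd³) = 8·274·33.0/(π·6.7³) = 72336/944.87 = 76.556 MPa
τ_max = K·τ₀ = 1.3159 × 76.556 = 100.74 MPa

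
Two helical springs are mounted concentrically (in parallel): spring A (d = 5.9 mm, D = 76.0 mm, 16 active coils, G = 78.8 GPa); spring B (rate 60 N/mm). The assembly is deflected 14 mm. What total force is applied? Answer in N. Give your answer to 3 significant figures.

864 N

k_A = Gd⁴/(8D³N_a) = (78.8×10³)(5.9⁴)/(8·76.0³·16) = 1.6994 N/mm
Parallel: k_eq = 1.6994 + 60 = 61.699 N/mm
F = k_eq·δ = 61.699·14 = 863.79 N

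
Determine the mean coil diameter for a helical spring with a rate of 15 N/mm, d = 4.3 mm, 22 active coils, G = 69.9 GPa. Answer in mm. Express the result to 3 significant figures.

20.8 mm

D = (Gd⁴/(8N_a·k))^(1/3) = (69.9×10³·4.3⁴/(8·22·15))^(1/3)
  = (9052.05)^(1/3) = 20.8409 mm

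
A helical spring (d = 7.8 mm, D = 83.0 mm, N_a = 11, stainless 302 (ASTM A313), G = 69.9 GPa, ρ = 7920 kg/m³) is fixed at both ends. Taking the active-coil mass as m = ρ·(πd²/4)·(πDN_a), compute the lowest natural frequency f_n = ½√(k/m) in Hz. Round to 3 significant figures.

k = Gd⁴/(8D³N_a) = (69.9×10³)(7.8⁴)/(8·83.0³·11) = 5.1421 N/mm = 5142.1 N/m
Wire length L = πDN_a = π·83.0·11 = 2868.3 mm
m = ρ·(πd²/4)·L = 7920 × 47.784×10⁻⁶ m² × 2.8683 m = 1.0855 kg
f_n = ½√(k/m) = 0.5·√(5142.1/1.0855) = 0.5·√(4737.1) = 34.413 Hz

34.4 Hz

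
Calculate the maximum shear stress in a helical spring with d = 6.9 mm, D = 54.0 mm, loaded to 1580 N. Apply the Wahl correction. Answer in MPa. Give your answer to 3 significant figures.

786 MPa

Spring index C = D/d = 54.0/6.9 = 7.8261
K_W = (4C−1)/(4C−4) + 0.615/C = 30.304/27.304 + 0.0786 = 1.1885
τ₀ = 8FD/(πd³) = 8·1580·54.0/(π·6.9³) = 682560/1032 = 661.37 MPa
τ_max = K·τ₀ = 1.1885 × 661.37 = 786.01 MPa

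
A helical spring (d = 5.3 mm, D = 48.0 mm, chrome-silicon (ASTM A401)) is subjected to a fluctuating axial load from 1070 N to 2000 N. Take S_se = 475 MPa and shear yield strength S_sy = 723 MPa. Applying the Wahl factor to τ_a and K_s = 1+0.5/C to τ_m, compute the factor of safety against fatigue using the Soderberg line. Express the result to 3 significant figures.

0.361

C = D/d = 48.0/5.3 = 9.0566; K_W = (4C−1)/(4C−4)+0.615/C = 1.1610; K_s = 1+0.5/C = 1.0552
F_a = (F_max−F_min)/2 = 465 N; F_m = (F_max+F_min)/2 = 1535 N
τ_a = K_W·8F_aD/(πd³) = 1.1610 × 381.77 = 443.24 MPa
τ_m = K_s·8F_mD/(πd³) = 1.0552 × 1260.3 = 1329.8 MPa
Soderberg: 1/n_f = τ_a/S_se + τ_m/S_sy = 443.24/475 + 1329.8/723 = 0.93313 + 1.83934 = 2.7725
n_f = 1/2.7725 = 0.3607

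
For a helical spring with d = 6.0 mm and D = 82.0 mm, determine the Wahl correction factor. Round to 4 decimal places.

1.1042

C = D/d = 82.0/6.0 = 13.6667
K_W = (4C−1)/(4C−4) + 0.615/C = 53.667/50.667 + 0.0450 = 1.1042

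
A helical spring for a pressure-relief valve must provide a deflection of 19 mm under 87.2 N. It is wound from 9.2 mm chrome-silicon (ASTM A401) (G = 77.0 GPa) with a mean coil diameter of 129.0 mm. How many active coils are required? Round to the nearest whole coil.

Required rate k = F/δ = 87.2/19 = 4.5895 N/mm
N_a = Gd⁴/(8D³k) = (77.0×10³ × 9.2⁴)/(8 × 129.0³ × 4.5895)
    = 5.51623e+08 / 7.88174e+07 = 6.999 → 7 coils

7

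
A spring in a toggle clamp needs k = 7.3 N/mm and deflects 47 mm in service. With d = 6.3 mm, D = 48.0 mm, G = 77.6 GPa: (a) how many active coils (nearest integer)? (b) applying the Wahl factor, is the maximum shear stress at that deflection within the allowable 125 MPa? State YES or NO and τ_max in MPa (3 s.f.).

(a) 19 coils; (b) NO, τ_max = 199 MPa

N_a = Gd⁴/(8D³k) = (77.6×10³)(6.3⁴)/(8·48.0³·7.3) = 18.93 → N_a = 19
Actual rate k = Gd⁴/(8D³·19) = 7.272 N/mm
Working load F = kδ = 7.272·47 = 341.79 N
C = 48.0/6.3 = 7.6190; K_W = (4C−1)/(4C−4)+0.615/C = 1.1940
τ_max = K_W·8FD/(πd³) = 1.1940·167.08 = 199.49 MPa
τ_max > 125 MPa → exceeds allowable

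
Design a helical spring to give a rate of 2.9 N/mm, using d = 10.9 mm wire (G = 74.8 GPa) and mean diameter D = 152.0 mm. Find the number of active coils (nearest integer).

13

N_a = Gd⁴/(8D³k) = (74.8×10³ × 10.9⁴)/(8 × 152.0³ × 2.9)
    = 1.05586e+09 / 8.14739e+07 = 12.96 → 13 coils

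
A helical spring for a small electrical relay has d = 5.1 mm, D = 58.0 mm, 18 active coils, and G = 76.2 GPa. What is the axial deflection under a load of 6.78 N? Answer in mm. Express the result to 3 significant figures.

3.70 mm

k = Gd⁴/(8D³N_a) = (76.2×10³)(5.1⁴)/(8·58.0³·18) = 1.8348 N/mm
δ = F/k = 6.78 / 1.8348 = 3.6952 mm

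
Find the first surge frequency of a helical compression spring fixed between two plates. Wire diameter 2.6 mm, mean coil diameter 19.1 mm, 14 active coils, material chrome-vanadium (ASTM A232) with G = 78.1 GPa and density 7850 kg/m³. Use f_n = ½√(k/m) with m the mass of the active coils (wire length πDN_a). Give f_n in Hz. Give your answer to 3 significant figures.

k = Gd⁴/(8D³N_a) = (78.1×10³)(2.6⁴)/(8·19.1³·14) = 4.5733 N/mm = 4573.3 N/m
Wire length L = πDN_a = π·19.1·14 = 840.06 mm
m = ρ·(πd²/4)·L = 7850 × 5.3093×10⁻⁶ m² × 0.84006 m = 0.035012 kg
f_n = ½√(k/m) = 0.5·√(4573.3/0.035012) = 0.5·√(1.3062e+05) = 180.71 Hz

181 Hz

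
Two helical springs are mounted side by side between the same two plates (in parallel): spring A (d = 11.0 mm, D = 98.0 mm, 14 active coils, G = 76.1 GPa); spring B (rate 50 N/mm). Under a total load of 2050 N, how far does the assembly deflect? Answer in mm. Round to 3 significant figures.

33.8 mm

k_A = Gd⁴/(8D³N_a) = (76.1×10³)(11.0⁴)/(8·98.0³·14) = 10.57 N/mm
Parallel: k_eq = 10.57 + 50 = 60.57 N/mm
δ = F/k_eq = 2050/60.57 = 33.845 mm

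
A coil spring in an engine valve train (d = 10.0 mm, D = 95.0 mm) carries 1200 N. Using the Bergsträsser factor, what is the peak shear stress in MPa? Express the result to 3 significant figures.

332 MPa

Spring index C = D/d = 95.0/10.0 = 9.5000
K_B = (4C+2)/(4C−3) = 40.000/35.000 = 1.1429
τ₀ = 8FD/(πd³) = 8·1200·95.0/(π·10.0³) = 912000/3141.6 = 290.3 MPa
τ_max = K·τ₀ = 1.1429 × 290.3 = 331.77 MPa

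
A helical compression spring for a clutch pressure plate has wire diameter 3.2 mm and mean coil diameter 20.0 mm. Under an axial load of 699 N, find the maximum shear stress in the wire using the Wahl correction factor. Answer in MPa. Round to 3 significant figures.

1350 MPa

Spring index C = D/d = 20.0/3.2 = 6.2500
K_W = (4C−1)/(4C−4) + 0.615/C = 24.000/21.000 + 0.0984 = 1.2413
τ₀ = 8FD/(πd³) = 8·699·20.0/(π·3.2³) = 111840/102.94 = 1086.4 MPa
τ_max = K·τ₀ = 1.2413 × 1086.4 = 1348.5 MPa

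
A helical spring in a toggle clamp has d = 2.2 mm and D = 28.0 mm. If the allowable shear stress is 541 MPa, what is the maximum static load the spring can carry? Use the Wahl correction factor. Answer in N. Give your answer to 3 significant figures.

C = D/d = 28.0/2.2 = 12.7273
K_W = (4C−1)/(4C−4) + 0.615/C = 49.909/46.909 + 0.0483 = 1.1123
τ_max = K·8FD/(πd³) → F_max = τ_allow·πd³/(8DK)
F_max = 541·π·2.2³/(8·28.0·1.1123) = 18097/249.15 = 72.637 N

72.6 N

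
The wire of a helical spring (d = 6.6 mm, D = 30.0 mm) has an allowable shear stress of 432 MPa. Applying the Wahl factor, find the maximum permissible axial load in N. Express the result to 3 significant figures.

C = D/d = 30.0/6.6 = 4.5455
K_W = (4C−1)/(4C−4) + 0.615/C = 17.182/14.182 + 0.1353 = 1.3468
τ_max = K·8FD/(πd³) → F_max = τ_allow·πd³/(8DK)
F_max = 432·π·6.6³/(8·30.0·1.3468) = 3.9018e+05/323.24 = 1207.1 N

1210 N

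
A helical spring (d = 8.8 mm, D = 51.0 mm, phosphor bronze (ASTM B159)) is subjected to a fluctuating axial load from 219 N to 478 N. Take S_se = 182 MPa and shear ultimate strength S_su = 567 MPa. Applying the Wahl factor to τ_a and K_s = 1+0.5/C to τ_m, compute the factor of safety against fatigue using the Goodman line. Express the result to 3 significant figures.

C = D/d = 51.0/8.8 = 5.7955; K_W = (4C−1)/(4C−4)+0.615/C = 1.2625; K_s = 1+0.5/C = 1.0863
F_a = (F_max−F_min)/2 = 129.5 N; F_m = (F_max+F_min)/2 = 348.5 N
τ_a = K_W·8F_aD/(πd³) = 1.2625 × 24.679 = 31.158 MPa
τ_m = K_s·8F_mD/(πd³) = 1.0863 × 66.415 = 72.145 MPa
Goodman: 1/n_f = τ_a/S_se + τ_m/S_su = 31.158/182 + 72.145/567 = 0.17120 + 0.12724 = 0.29844
n_f = 1/0.29844 = 3.351

3.35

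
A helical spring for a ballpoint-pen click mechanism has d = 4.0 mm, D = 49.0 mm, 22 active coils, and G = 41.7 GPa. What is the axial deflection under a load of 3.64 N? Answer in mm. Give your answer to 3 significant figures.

k = Gd⁴/(8D³N_a) = (41.7×10³)(4.0⁴)/(8·49.0³·22) = 0.51556 N/mm
δ = F/k = 3.64 / 0.51556 = 7.0604 mm

7.06 mm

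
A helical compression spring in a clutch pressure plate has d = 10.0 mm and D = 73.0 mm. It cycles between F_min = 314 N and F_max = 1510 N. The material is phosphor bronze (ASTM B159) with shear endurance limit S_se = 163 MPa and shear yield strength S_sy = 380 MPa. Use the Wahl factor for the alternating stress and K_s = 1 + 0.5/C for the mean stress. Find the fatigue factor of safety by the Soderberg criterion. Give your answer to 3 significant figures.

C = D/d = 73.0/10.0 = 7.3000; K_W = (4C−1)/(4C−4)+0.615/C = 1.2033; K_s = 1+0.5/C = 1.0685
F_a = (F_max−F_min)/2 = 598 N; F_m = (F_max+F_min)/2 = 912 N
τ_a = K_W·8F_aD/(πd³) = 1.2033 × 111.16 = 133.76 MPa
τ_m = K_s·8F_mD/(πd³) = 1.0685 × 169.53 = 181.15 MPa
Soderberg: 1/n_f = τ_a/S_se + τ_m/S_sy = 133.76/163 + 181.15/380 = 0.82063 + 0.47670 = 1.2973
n_f = 1/1.2973 = 0.7708

0.771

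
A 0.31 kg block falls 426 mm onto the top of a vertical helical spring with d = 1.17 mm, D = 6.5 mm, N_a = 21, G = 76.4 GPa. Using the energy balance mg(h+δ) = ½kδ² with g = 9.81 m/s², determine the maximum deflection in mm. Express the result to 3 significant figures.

k = Gd⁴/(8D³N_a) = (76.4×10³)(1.17⁴)/(8·6.5³·21) = 3.103 N/mm
W = mg = 0.31 × 9.81 = 3.0411 N
½kδ² − Wδ − Wh = 0 → δ = (W + √(W² + 2kWh))/k
δ = (3.0411 + √(9.2483 + 8040.03))/3.103 = (3.0411 + 89.718)/3.103 = 29.893 mm

29.9 mm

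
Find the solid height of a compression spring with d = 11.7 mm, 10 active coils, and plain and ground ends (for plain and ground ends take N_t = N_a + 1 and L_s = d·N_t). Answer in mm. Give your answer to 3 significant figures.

plain and ground ends: N_t = N_a + 1 = 10 + 1 = 11
L_s = d·N_t = 11.7 × 11 = 128.7 mm

129 mm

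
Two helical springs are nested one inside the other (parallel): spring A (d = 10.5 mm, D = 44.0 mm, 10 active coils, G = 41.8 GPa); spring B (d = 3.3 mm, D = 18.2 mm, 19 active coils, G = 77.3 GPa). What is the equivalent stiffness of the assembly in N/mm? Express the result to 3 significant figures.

k_A = Gd⁴/(8D³N_a) = (41.8×10³)(10.5⁴)/(8·44.0³·10) = 74.556 N/mm
k_B = Gd⁴/(8D³N_a) = (77.3×10³)(3.3⁴)/(8·18.2³·19) = 10.004 N/mm
Parallel: k_eq = 74.556 + 10.004 = 84.561 N/mm

84.6 N/mm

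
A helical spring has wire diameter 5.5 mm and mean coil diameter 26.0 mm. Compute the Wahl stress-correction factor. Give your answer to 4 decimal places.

1.3313

C = D/d = 26.0/5.5 = 4.7273
K_W = (4C−1)/(4C−4) + 0.615/C = 17.909/14.909 + 0.1301 = 1.3313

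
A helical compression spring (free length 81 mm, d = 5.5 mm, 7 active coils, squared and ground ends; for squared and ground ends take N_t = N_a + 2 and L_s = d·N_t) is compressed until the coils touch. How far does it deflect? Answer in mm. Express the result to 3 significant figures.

N_t = 9; L_s = 5.5·9 = 49.5 mm
δ_solid = L₀ − L_s = 81 − 49.5 = 31.5 mm

31.5 mm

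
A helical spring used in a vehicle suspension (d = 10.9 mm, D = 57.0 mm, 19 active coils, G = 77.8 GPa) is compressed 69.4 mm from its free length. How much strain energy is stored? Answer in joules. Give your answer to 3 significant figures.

94.0 J

k = Gd⁴/(8D³N_a) = (77.8×10³)(10.9⁴)/(8·57.0³·19) = 39.014 N/mm
U = ½kδ² = 0.5 × 39.014 × 69.4² = 93952 N·mm = 93.952 J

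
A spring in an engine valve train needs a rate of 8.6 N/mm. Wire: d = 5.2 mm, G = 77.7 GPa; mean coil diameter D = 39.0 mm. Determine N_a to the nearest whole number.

N_a = Gd⁴/(8D³k) = (77.7×10³ × 5.2⁴)/(8 × 39.0³ × 8.6)
    = 5.68113e+07 / 4.08115e+06 = 13.92 → 14 coils

14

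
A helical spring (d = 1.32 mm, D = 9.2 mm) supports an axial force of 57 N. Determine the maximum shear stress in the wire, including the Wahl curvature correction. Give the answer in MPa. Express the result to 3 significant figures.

705 MPa

Spring index C = D/d = 9.2/1.32 = 6.9697
K_W = (4C−1)/(4C−4) + 0.615/C = 26.879/23.879 + 0.0882 = 1.2139
τ₀ = 8FD/(πd³) = 8·57·9.2/(π·1.32³) = 4195.2/7.2256 = 580.61 MPa
τ_max = K·τ₀ = 1.2139 × 580.61 = 704.78 MPa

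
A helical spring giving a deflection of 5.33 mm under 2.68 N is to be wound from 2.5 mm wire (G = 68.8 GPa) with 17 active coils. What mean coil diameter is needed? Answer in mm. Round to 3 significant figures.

Required rate k = F/δ = 2.68/5.33 = 0.50281 N/mm
D = (Gd⁴/(8N_a·k))^(1/3) = (68.8×10³·2.5⁴/(8·17·0.50281))^(1/3)
  = (39300.9)^(1/3) = 33.9991 mm

34.0 mm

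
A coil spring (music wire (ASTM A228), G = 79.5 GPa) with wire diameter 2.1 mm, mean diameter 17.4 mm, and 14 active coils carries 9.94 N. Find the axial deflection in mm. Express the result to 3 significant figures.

3.79 mm

k = Gd⁴/(8D³N_a) = (79.5×10³)(2.1⁴)/(8·17.4³·14) = 2.6205 N/mm
δ = F/k = 9.94 / 2.6205 = 3.7932 mm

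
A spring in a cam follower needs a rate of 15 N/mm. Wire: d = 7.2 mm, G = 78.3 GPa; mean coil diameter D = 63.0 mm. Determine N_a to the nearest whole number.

7

N_a = Gd⁴/(8D³k) = (78.3×10³ × 7.2⁴)/(8 × 63.0³ × 15)
    = 2.10422e+08 / 3.00056e+07 = 7.013 → 7 coils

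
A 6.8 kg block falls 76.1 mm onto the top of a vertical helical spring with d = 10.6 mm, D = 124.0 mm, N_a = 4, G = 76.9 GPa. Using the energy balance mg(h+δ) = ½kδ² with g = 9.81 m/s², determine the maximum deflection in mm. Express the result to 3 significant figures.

29.8 mm

k = Gd⁴/(8D³N_a) = (76.9×10³)(10.6⁴)/(8·124.0³·4) = 15.912 N/mm
W = mg = 6.8 × 9.81 = 66.708 N
½kδ² − Wδ − Wh = 0 → δ = (W + √(W² + 2kWh))/k
δ = (66.708 + √(4450 + 161558))/15.912 = (66.708 + 407.44)/15.912 = 29.797 mm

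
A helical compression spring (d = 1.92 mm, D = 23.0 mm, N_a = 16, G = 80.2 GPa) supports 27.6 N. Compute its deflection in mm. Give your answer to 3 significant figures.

k = Gd⁴/(8D³N_a) = (80.2×10³)(1.92⁴)/(8·23.0³·16) = 0.69982 N/mm
δ = F/k = 27.6 / 0.69982 = 39.439 mm

39.4 mm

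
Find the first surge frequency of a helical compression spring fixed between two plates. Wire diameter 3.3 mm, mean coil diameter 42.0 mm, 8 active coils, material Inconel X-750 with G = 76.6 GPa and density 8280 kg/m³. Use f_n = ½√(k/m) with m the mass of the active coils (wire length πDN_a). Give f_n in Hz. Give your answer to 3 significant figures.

k = Gd⁴/(8D³N_a) = (76.6×10³)(3.3⁴)/(8·42.0³·8) = 1.9158 N/mm = 1915.8 N/m
Wire length L = πDN_a = π·42.0·8 = 1055.6 mm
m = ρ·(πd²/4)·L = 8280 × 8.553×10⁻⁶ m² × 1.0556 m = 0.074754 kg
f_n = ½√(k/m) = 0.5·√(1915.8/0.074754) = 0.5·√(25628) = 80.044 Hz

80.0 Hz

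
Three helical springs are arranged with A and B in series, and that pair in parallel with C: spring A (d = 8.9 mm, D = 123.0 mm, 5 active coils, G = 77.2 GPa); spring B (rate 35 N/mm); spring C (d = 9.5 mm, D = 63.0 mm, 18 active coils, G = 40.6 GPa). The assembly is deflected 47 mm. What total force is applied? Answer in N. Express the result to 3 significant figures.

690 N

k_A = Gd⁴/(8D³N_a) = (77.2×10³)(8.9⁴)/(8·123.0³·5) = 6.5073 N/mm
k_C = Gd⁴/(8D³N_a) = (40.6×10³)(9.5⁴)/(8·63.0³·18) = 9.1841 N/mm
Springs A,B series: k_AB = 1/(1/6.5073+1/35) = 5.4871 N/mm; parallel with C: k_eq = 5.4871+9.1841 = 14.671 N/mm
F = k_eq·δ = 14.671·47 = 689.55 N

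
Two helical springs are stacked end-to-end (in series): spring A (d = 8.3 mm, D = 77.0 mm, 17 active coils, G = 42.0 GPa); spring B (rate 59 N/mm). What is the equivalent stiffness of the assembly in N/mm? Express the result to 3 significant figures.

k_A = Gd⁴/(8D³N_a) = (42.0×10³)(8.3⁴)/(8·77.0³·17) = 3.2103 N/mm
Series: 1/k_eq = 1/3.2103 + 1/59 = 0.32844; k_eq = 3.0447 N/mm

3.04 N/mm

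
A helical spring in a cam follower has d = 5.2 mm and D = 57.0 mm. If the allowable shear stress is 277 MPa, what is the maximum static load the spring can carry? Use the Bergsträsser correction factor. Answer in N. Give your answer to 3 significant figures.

C = D/d = 57.0/5.2 = 10.9615
K_B = (4C+2)/(4C−3) = 45.846/40.846 = 1.1224
τ_max = K·8FD/(πd³) → F_max = τ_allow·πd³/(8DK)
F_max = 277·π·5.2³/(8·57.0·1.1224) = 1.2236e+05/511.82 = 239.07 N

239 N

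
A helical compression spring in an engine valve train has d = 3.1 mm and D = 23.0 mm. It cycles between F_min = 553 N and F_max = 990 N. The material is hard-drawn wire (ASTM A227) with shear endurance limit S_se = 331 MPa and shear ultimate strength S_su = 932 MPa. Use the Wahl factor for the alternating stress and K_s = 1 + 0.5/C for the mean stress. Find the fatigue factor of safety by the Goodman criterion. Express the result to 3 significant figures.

0.304

C = D/d = 23.0/3.1 = 7.4194; K_W = (4C−1)/(4C−4)+0.615/C = 1.1997; K_s = 1+0.5/C = 1.0674
F_a = (F_max−F_min)/2 = 218.5 N; F_m = (F_max+F_min)/2 = 771.5 N
τ_a = K_W·8F_aD/(πd³) = 1.1997 × 429.57 = 515.37 MPa
τ_m = K_s·8F_mD/(πd³) = 1.0674 × 1516.8 = 1619 MPa
Goodman: 1/n_f = τ_a/S_se + τ_m/S_su = 515.37/331 + 1619/932 = 1.55700 + 1.73711 = 3.2941
n_f = 1/3.2941 = 0.3036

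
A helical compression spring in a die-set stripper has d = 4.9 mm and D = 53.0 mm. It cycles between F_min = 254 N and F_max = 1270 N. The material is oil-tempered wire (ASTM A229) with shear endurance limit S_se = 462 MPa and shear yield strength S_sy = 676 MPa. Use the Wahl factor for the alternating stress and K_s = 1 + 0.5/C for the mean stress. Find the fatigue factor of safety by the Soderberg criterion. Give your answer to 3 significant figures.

0.359

C = D/d = 53.0/4.9 = 10.8163; K_W = (4C−1)/(4C−4)+0.615/C = 1.1333; K_s = 1+0.5/C = 1.0462
F_a = (F_max−F_min)/2 = 508 N; F_m = (F_max+F_min)/2 = 762 N
τ_a = K_W·8F_aD/(πd³) = 1.1333 × 582.76 = 660.42 MPa
τ_m = K_s·8F_mD/(πd³) = 1.0462 × 874.14 = 914.55 MPa
Soderberg: 1/n_f = τ_a/S_se + τ_m/S_sy = 660.42/462 + 914.55/676 = 1.42949 + 1.35289 = 2.7824
n_f = 1/2.7824 = 0.3594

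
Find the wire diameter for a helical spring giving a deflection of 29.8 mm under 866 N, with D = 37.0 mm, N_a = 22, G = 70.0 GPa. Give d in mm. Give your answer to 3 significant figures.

Required rate k = F/δ = 866/29.8 = 29.06 N/mm
d = (8D³N_a·k / G)^(1/4) = (8·37.0³·22·29.06 / (70.0×10³))^0.25
  = (3701)^0.25 = 7.7997 mm

7.80 mm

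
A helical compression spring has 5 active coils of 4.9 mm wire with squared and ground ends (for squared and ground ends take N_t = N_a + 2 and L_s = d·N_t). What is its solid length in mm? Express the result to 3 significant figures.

squared and ground ends: N_t = N_a + 2 = 5 + 2 = 7
L_s = d·N_t = 4.9 × 7 = 34.3 mm

34.3 mm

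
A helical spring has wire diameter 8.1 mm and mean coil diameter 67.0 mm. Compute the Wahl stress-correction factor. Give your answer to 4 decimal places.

1.1775

C = D/d = 67.0/8.1 = 8.2716
K_W = (4C−1)/(4C−4) + 0.615/C = 32.086/29.086 + 0.0744 = 1.1775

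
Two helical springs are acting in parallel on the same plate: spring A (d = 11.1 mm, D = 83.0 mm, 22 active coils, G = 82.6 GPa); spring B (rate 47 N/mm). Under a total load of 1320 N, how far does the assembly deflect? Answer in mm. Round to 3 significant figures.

22.2 mm

k_A = Gd⁴/(8D³N_a) = (82.6×10³)(11.1⁴)/(8·83.0³·22) = 12.46 N/mm
Parallel: k_eq = 12.46 + 47 = 59.46 N/mm
δ = F/k_eq = 1320/59.46 = 22.2 mm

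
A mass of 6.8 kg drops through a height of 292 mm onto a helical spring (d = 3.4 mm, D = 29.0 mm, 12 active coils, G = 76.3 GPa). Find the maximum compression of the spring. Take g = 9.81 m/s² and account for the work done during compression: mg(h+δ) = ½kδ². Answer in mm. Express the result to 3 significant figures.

111 mm

k = Gd⁴/(8D³N_a) = (76.3×10³)(3.4⁴)/(8·29.0³·12) = 4.3549 N/mm
W = mg = 6.8 × 9.81 = 66.708 N
½kδ² − Wδ − Wh = 0 → δ = (W + √(W² + 2kWh))/k
δ = (66.708 + √(4450 + 169655))/4.3549 = (66.708 + 417.26)/4.3549 = 111.13 mm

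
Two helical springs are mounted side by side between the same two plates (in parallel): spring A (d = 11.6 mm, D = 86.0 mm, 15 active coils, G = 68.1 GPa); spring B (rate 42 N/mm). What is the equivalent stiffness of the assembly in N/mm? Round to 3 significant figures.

58.2 N/mm

k_A = Gd⁴/(8D³N_a) = (68.1×10³)(11.6⁴)/(8·86.0³·15) = 16.155 N/mm
Parallel: k_eq = 16.155 + 42 = 58.155 N/mm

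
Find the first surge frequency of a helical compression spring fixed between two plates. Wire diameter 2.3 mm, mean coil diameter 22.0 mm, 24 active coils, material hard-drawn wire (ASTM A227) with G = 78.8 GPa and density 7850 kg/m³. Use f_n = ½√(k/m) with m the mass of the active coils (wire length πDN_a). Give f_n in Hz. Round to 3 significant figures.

70.6 Hz

k = Gd⁴/(8D³N_a) = (78.8×10³)(2.3⁴)/(8·22.0³·24) = 1.0786 N/mm = 1078.6 N/m
Wire length L = πDN_a = π·22.0·24 = 1658.8 mm
m = ρ·(πd²/4)·L = 7850 × 4.1548×10⁻⁶ m² × 1.6588 m = 0.0541 kg
f_n = ½√(k/m) = 0.5·√(1078.6/0.0541) = 0.5·√(19937) = 70.6 Hz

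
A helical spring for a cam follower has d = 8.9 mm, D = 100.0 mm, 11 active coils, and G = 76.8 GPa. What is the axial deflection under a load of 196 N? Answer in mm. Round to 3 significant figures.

k = Gd⁴/(8D³N_a) = (76.8×10³)(8.9⁴)/(8·100.0³·11) = 5.4757 N/mm
δ = F/k = 196 / 5.4757 = 35.795 mm

35.8 mm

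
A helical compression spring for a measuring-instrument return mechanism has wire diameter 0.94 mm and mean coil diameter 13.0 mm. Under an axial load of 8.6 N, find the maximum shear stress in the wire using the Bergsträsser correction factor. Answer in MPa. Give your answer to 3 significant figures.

376 MPa

Spring index C = D/d = 13.0/0.94 = 13.8298
K_B = (4C+2)/(4C−3) = 57.319/52.319 = 1.0956
τ₀ = 8FD/(πd³) = 8·8.6·13.0/(π·0.94³) = 894.4/2.6094 = 342.77 MPa
τ_max = K·τ₀ = 1.0956 × 342.77 = 375.52 MPa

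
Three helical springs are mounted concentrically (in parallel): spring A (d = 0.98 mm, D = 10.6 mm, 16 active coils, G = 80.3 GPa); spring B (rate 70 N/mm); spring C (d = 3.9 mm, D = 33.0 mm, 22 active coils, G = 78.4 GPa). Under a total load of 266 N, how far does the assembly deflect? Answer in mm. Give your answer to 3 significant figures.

k_A = Gd⁴/(8D³N_a) = (80.3×10³)(0.98⁴)/(8·10.6³·16) = 0.48584 N/mm
k_C = Gd⁴/(8D³N_a) = (78.4×10³)(3.9⁴)/(8·33.0³·22) = 2.8676 N/mm
Parallel: k_eq = 0.48584 + 70 + 2.8676 = 73.353 N/mm
δ = F/k_eq = 266/73.353 = 3.6263 mm

3.63 mm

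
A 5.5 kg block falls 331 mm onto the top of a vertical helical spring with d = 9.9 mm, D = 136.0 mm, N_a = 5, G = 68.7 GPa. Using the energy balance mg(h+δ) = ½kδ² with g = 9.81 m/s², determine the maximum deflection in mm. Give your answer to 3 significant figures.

k = Gd⁴/(8D³N_a) = (68.7×10³)(9.9⁴)/(8·136.0³·5) = 6.5587 N/mm
W = mg = 5.5 × 9.81 = 53.955 N
½kδ² − Wδ − Wh = 0 → δ = (W + √(W² + 2kWh))/k
δ = (53.955 + √(2911.1 + 234267))/6.5587 = (53.955 + 487.01)/6.5587 = 82.48 mm

82.5 mm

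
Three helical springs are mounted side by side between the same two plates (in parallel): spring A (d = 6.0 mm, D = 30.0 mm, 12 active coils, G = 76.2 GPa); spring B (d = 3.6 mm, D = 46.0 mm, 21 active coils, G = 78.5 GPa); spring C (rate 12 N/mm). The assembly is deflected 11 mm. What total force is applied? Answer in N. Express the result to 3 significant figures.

560 N

k_A = Gd⁴/(8D³N_a) = (76.2×10³)(6.0⁴)/(8·30.0³·12) = 38.1 N/mm
k_B = Gd⁴/(8D³N_a) = (78.5×10³)(3.6⁴)/(8·46.0³·21) = 0.8063 N/mm
Parallel: k_eq = 38.1 + 0.8063 + 12 = 50.906 N/mm
F = k_eq·δ = 50.906·11 = 559.97 N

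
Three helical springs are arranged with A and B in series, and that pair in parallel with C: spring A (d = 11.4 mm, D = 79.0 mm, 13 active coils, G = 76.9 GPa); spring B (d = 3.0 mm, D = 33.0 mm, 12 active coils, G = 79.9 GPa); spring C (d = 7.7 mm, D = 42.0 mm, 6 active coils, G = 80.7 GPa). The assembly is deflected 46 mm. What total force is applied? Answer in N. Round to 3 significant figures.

k_A = Gd⁴/(8D³N_a) = (76.9×10³)(11.4⁴)/(8·79.0³·13) = 25.33 N/mm
k_B = Gd⁴/(8D³N_a) = (79.9×10³)(3.0⁴)/(8·33.0³·12) = 1.8759 N/mm
k_C = Gd⁴/(8D³N_a) = (80.7×10³)(7.7⁴)/(8·42.0³·6) = 79.771 N/mm
Springs A,B series: k_AB = 1/(1/25.33+1/1.8759) = 1.7466 N/mm; parallel with C: k_eq = 1.7466+79.771 = 81.518 N/mm
F = k_eq·δ = 81.518·46 = 3749.8 N

3750 N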